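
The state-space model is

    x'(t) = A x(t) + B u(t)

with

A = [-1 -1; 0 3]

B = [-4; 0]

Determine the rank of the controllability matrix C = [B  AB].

AB = [[4], [0]]
Controllability matrix C = [B  AB] = [[-4, 4], [0, 0]]
Every column of C is a scalar multiple of column 1 = [-4, 0] (multipliers 1, -1), so the columns span a one-dimensional space.
C ≠ 0, hence rank(C) = 1.
rank(C) = 1 < n = 2, so the pair (A, B) is not completely controllable.

1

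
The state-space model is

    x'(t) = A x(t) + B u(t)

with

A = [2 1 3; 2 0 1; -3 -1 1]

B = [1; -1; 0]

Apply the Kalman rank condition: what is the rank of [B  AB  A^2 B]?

AB = [[1], [2], [-2]]
A^2B = [[-2], [0], [-7]]
Controllability matrix C = [B  AB  A^2B] = [[1, 1, -2], [-1, 2, 0], [0, -2, -7]]
det(C) = 1·(2·(-7) - 0·(-2)) - 1·((-1)·(-7) - 0·0) + (-2)·((-1)·(-2) - 2·0) = 1·(-14) - 1·7 + (-2)·2 = -25 ≠ 0, so rank(C) = 3.
rank(C) = 3 = n, so the pair (A, B) is completely controllable.

3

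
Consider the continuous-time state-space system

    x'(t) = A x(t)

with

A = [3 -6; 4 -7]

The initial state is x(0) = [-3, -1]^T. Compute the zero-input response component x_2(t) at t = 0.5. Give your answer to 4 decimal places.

det(sI - A) = s^2 - (tr A)s + det A, with tr A = 3 + (-7) = -4 and det A = 3·(-7) - (-6)·4 = -21 - (-24) = 3.
So p(s) = det(sI - A) = s^2 + 4s + 3.
Factor s^2 + 4s + 3: two numbers with sum -4 and product 3 are -1 and -3, so s^2 + 4s + 3 = (s + 1)(s + 3).
Hence p(s) = (s + 1) (s + 3), with roots -3, -1.
The eigenvalues -3, -1 are distinct and real, so A is diagonalisable and x(t) = e^{At} x(0) = V diag(e^{λ_i t}) V^{-1} x(0), where the columns of V are the eigenvectors.
λ = -3: A - (-3)I = [[6, -6], [4, -4]]. Row 1 gives 6·v1 + (-6)·v2 = 0, so take v_1 = [1, 1]^T.
λ = -1: A - (-1)I = [[4, -6], [4, -6]]. Row 1 gives 4·v1 + (-6)·v2 = 0, so take v_2 = [3, 2]^T.
V = [v_1 v_2] = [[1, 3], [1, 2]] has det V = -1, so V^{-1} = adj(V)/det V = [[-2, 3], [1, -1]].
Modal coordinates z(0) = V^{-1} x(0): (-2)·(-3) + 3·(-1) = 3; 1·(-3) + (-1)·(-1) = -2; so z(0) = [3, -2]^T.
x_2(t) = Σ_i (v_i)_2 · z_i(0) · e^{λ_i t} (row 2 of V times the modal terms).
x_2(0.5) = 1·3·e^{-3·0.5} + 2·(-2)·e^{-1·0.5} = 3·0.223130 + (-4)·0.606531 = -1.7567.

-1.7567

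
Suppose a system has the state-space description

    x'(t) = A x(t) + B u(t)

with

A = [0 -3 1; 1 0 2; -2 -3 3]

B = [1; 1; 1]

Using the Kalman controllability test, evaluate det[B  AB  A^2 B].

AB = [[-2], [3], [-2]]
A^2B = [[-11], [-6], [-11]]
Controllability matrix C = [B  AB  A^2B] = [[1, -2, -11], [1, 3, -6], [1, -2, -11]]
Expanding along the first row, det(C) = 1·(3·(-11) - (-6)·(-2)) - (-2)·(1·(-11) - (-6)·1) + (-11)·(1·(-2) - 3·1) = 1·(-45) - (-2)·(-5) + (-11)·(-5) = 0
Since det(C) = 0, rank(C) < 3 and the system is not completely controllable.

0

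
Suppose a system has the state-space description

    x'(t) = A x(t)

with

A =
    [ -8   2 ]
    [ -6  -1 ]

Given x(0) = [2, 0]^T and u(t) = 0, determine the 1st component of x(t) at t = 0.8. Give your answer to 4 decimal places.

-0.0980

det(sI - A) = s^2 - (tr A)s + det A, with tr A = (-8) + (-1) = -9 and det A = (-8)·(-1) - 2·(-6) = 8 - (-12) = 20.
So p(s) = det(sI - A) = s^2 + 9s + 20.
Factor s^2 + 9s + 20: two numbers with sum -9 and product 20 are -4 and -5, so s^2 + 9s + 20 = (s + 4)(s + 5).
Hence p(s) = (s + 4) (s + 5), with roots -5, -4.
The eigenvalues -5, -4 are distinct and real, so A is diagonalisable and x(t) = e^{At} x(0) = V diag(e^{λ_i t}) V^{-1} x(0), where the columns of V are the eigenvectors.
λ = -5: A - (-5)I = [[-3, 2], [-6, 4]]. Row 1 gives (-3)·v1 + 2·v2 = 0, so take v_1 = [2, 3]^T.
λ = -4: A - (-4)I = [[-4, 2], [-6, 3]]. Row 1 gives (-4)·v1 + 2·v2 = 0, so take v_2 = [-1, -2]^T.
V = [v_1 v_2] = [[2, -1], [3, -2]] has det V = -1, so V^{-1} = adj(V)/det V = [[2, -1], [3, -2]].
Modal coordinates z(0) = V^{-1} x(0): 2·2 + (-1)·0 = 4; 3·2 + (-2)·0 = 6; so z(0) = [4, 6]^T.
x_1(t) = Σ_i (v_i)_1 · z_i(0) · e^{λ_i t} (row 1 of V times the modal terms).
x_1(0.8) = 2·4·e^{-5·0.8} + (-1)·6·e^{-4·0.8} = 8·0.018316 + (-6)·0.040762 = -0.0980.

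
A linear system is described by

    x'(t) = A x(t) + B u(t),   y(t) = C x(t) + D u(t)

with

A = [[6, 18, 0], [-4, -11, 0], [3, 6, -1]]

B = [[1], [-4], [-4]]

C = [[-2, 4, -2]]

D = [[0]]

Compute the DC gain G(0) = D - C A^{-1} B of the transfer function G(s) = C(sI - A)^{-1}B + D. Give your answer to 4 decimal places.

62.6667

G(0) = C(-A)^{-1}B + D = -C A^{-1} B + D.
det A = -6, so A^{-1} = (1/-6)·adj(A) = [[-11/6, -3, 0], [2/3, 1, 0], [-3/2, -3, -1]]
A^{-1} B = [61/6, -10/3, 29/2]^T
C A^{-1} B = -188/3
G(0) = D - C A^{-1} B = 0 - (-188/3) = 188/3 ≈ 62.6667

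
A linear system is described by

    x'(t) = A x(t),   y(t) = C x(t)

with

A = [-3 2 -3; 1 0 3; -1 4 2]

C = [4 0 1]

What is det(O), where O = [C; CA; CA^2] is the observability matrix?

126

CA = [[-13, 12, -10]]
CA^2 = [[61, -66, 55]]
Observability matrix O = [C; CA; CA^2] = [[4, 0, 1], [-13, 12, -10], [61, -66, 55]]
Expanding along the first row, det(O) = 4·(12·55 - (-10)·(-66)) - 0·((-13)·55 - (-10)·61) + 1·((-13)·(-66) - 12·61) = 4·0 - 0·(-105) + 1·126 = 126
Since det(O) ≠ 0, rank(O) = 3 and the system is completely observable.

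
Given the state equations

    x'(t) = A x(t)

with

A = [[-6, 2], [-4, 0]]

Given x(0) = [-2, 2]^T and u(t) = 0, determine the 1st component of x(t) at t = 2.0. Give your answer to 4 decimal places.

0.0712

det(sI - A) = s^2 - (tr A)s + det A, with tr A = (-6) + 0 = -6 and det A = (-6)·0 - 2·(-4) = 0 - (-8) = 8.
So p(s) = det(sI - A) = s^2 + 6s + 8.
Factor s^2 + 6s + 8: two numbers with sum -6 and product 8 are -2 and -4, so s^2 + 6s + 8 = (s + 2)(s + 4).
Hence p(s) = (s + 2) (s + 4), with roots -4, -2.
The eigenvalues -4, -2 are distinct and real, so A is diagonalisable and x(t) = e^{At} x(0) = V diag(e^{λ_i t}) V^{-1} x(0), where the columns of V are the eigenvectors.
λ = -4: A - (-4)I = [[-2, 2], [-4, 4]]. Row 1 gives (-2)·v1 + 2·v2 = 0, so take v_1 = [1, 1]^T.
λ = -2: A - (-2)I = [[-4, 2], [-4, 2]]. Row 1 gives (-4)·v1 + 2·v2 = 0, so take v_2 = [-1, -2]^T.
V = [v_1 v_2] = [[1, -1], [1, -2]] has det V = -1, so V^{-1} = adj(V)/det V = [[2, -1], [1, -1]].
Modal coordinates z(0) = V^{-1} x(0): 2·(-2) + (-1)·2 = -6; 1·(-2) + (-1)·2 = -4; so z(0) = [-6, -4]^T.
x_1(t) = Σ_i (v_i)_1 · z_i(0) · e^{λ_i t} (row 1 of V times the modal terms).
x_1(2.0) = 1·(-6)·e^{-4·2.0} + (-1)·(-4)·e^{-2·2.0} = (-6)·0.00033546 + 4·0.01831564 = 0.0712.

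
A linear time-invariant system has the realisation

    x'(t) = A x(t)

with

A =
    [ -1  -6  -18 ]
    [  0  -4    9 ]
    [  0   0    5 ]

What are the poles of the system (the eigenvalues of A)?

-4, -1, 5

det(sI - A) = s^3 - (tr A)s^2 + (M11 + M22 + M33)s - det A, where Mii is the 2×2 principal minor of A obtained by deleting row i and column i.
tr A = (-1) + (-4) + 5 = 0; M11 = (-4)·5 - 9·0 = -20 - 0 = -20; M22 = (-1)·5 - (-18)·0 = -5 - 0 = -5; M33 = (-1)·(-4) - (-6)·0 = 4 - 0 = 4; sum of minors = -21.
det A = (-1)·((-4)·5 - 9·0) - (-6)·(0·5 - 9·0) + (-18)·(0·0 - (-4)·0) = (-1)·(-20) - (-6)·0 + (-18)·0 = 20.
So p(s) = det(sI - A) = s^3 - 21s - 20.
Rational-root test: any integer root divides -20. Testing small divisors, s = -1 works: p(-1) = -1 + 0 + 21 + (-20) = 0, so (s + 1) is a factor.
Dividing, p(s) = (s + 1)(s^2 - s - 20).
Factor s^2 - s - 20: two numbers with sum 1 and product -20 are 5 and -4, so s^2 - s - 20 = (s - 5)(s + 4).
Hence p(s) = (s - 5) (s + 1) (s + 4), with roots -4, -1, 5.
At least one eigenvalue has non-negative real part, so the system is not asymptotically stable.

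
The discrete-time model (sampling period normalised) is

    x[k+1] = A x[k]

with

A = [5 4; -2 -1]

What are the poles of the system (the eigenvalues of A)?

det(zI - A) = z^2 - (tr A)z + det A, with tr A = 5 + (-1) = 4 and det A = 5·(-1) - 4·(-2) = -5 - (-8) = 3.
So p(z) = det(zI - A) = z^2 - 4z + 3.
Factor z^2 - 4z + 3: two numbers with sum 4 and product 3 are 3 and 1, so z^2 - 4z + 3 = (z - 3)(z - 1).
Hence p(z) = (z - 3) (z - 1), with roots 1, 3.

1, 3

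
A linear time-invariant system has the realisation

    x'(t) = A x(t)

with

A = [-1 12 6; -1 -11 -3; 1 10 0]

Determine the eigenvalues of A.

det(sI - A) = s^3 - (tr A)s^2 + (M11 + M22 + M33)s - det A, where Mii is the 2×2 principal minor of A obtained by deleting row i and column i.
tr A = (-1) + (-11) + 0 = -12; M11 = (-11)·0 - (-3)·10 = 0 - (-30) = 30; M22 = (-1)·0 - 6·1 = 0 - 6 = -6; M33 = (-1)·(-11) - 12·(-1) = 11 - (-12) = 23; sum of minors = 47.
det A = (-1)·((-11)·0 - (-3)·10) - 12·((-1)·0 - (-3)·1) + 6·((-1)·10 - (-11)·1) = (-1)·30 - 12·3 + 6·1 = -60.
So p(s) = det(sI - A) = s^3 + 12s^2 + 47s + 60.
Rational-root test: any integer root divides 60. Testing small divisors, s = -3 works: p(-3) = -27 + 108 + (-141) + 60 = 0, so (s + 3) is a factor.
Dividing, p(s) = (s + 3)(s^2 + 9s + 20).
Factor s^2 + 9s + 20: two numbers with sum -9 and product 20 are -4 and -5, so s^2 + 9s + 20 = (s + 4)(s + 5).
Hence p(s) = (s + 3) (s + 4) (s + 5), with roots -5, -4, -3.
All eigenvalues have negative real part, so the system is asymptotically stable.

-5, -4, -3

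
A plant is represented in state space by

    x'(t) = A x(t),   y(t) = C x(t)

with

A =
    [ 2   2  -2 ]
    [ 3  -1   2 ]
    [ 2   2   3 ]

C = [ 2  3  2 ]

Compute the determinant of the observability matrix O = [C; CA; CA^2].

CA = [[17, 5, 8]]
CA^2 = [[65, 45, 0]]
Observability matrix O = [C; CA; CA^2] = [[2, 3, 2], [17, 5, 8], [65, 45, 0]]
Expanding along the first row, det(O) = 2·(5·0 - 8·45) - 3·(17·0 - 8·65) + 2·(17·45 - 5·65) = 2·(-360) - 3·(-520) + 2·440 = 1720
Since det(O) ≠ 0, rank(O) = 3 and the system is completely observable.

1720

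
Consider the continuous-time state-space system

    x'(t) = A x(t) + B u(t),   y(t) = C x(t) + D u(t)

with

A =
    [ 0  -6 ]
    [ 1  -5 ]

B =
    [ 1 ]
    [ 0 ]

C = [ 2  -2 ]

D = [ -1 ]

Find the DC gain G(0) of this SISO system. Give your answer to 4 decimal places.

G(0) = C(-A)^{-1}B + D = -C A^{-1} B + D.
det A = 6, so A^{-1} = (1/6)·adj(A) = [[-5/6, 1], [-1/6, 0]]
A^{-1} B = [-5/6, -1/6]^T
C A^{-1} B = -4/3
G(0) = D - C A^{-1} B = -1 - (-4/3) = 1/3 ≈ 0.3333

0.3333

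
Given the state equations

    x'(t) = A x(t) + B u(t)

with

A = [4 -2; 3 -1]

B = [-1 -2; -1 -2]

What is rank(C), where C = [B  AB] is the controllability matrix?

AB = [[-2, -4], [-2, -4]]
Controllability matrix C = [B  AB] = [[-1, -2, -2, -4], [-1, -2, -2, -4]]
Every column of C is a scalar multiple of column 1 = [-1, -1] (multipliers 1, 2, 2, 4), so the columns span a one-dimensional space.
C ≠ 0, hence rank(C) = 1.
rank(C) = 1 < n = 2, so the pair (A, B) is not completely controllable.

1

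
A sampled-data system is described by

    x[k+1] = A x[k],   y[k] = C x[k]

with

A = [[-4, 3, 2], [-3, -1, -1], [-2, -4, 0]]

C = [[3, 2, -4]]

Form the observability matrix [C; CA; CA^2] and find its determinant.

-9459

CA = [[-10, 23, 4]]
CA^2 = [[-37, -69, -43]]
Observability matrix O = [C; CA; CA^2] = [[3, 2, -4], [-10, 23, 4], [-37, -69, -43]]
Expanding along the first row, det(O) = 3·(23·(-43) - 4·(-69)) - 2·((-10)·(-43) - 4·(-37)) + (-4)·((-10)·(-69) - 23·(-37)) = 3·(-713) - 2·578 + (-4)·1541 = -9459
Since det(O) ≠ 0, rank(O) = 3 and the system is completely observable.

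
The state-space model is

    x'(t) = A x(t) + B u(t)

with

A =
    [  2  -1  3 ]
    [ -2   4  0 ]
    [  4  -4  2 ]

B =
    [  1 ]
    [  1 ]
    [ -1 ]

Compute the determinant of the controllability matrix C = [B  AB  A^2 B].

-32

AB = [[-2], [2], [-2]]
A^2B = [[-12], [12], [-20]]
Controllability matrix C = [B  AB  A^2B] = [[1, -2, -12], [1, 2, 12], [-1, -2, -20]]
Expanding along the first row, det(C) = 1·(2·(-20) - 12·(-2)) - (-2)·(1·(-20) - 12·(-1)) + (-12)·(1·(-2) - 2·(-1)) = 1·(-16) - (-2)·(-8) + (-12)·0 = -32
Since det(C) ≠ 0, rank(C) = 3 and the system is completely controllable.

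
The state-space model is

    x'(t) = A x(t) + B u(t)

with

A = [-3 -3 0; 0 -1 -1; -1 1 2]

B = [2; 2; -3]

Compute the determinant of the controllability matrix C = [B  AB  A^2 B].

-31

AB = [[-12], [1], [-6]]
A^2B = [[33], [5], [1]]
Controllability matrix C = [B  AB  A^2B] = [[2, -12, 33], [2, 1, 5], [-3, -6, 1]]
Expanding along the first row, det(C) = 2·(1·1 - 5·(-6)) - (-12)·(2·1 - 5·(-3)) + 33·(2·(-6) - 1·(-3)) = 2·31 - (-12)·17 + 33·(-9) = -31
Since det(C) ≠ 0, rank(C) = 3 and the system is completely controllable.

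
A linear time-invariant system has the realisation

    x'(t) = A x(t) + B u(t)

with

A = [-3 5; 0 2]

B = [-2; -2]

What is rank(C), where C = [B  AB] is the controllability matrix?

1

AB = [[-4], [-4]]
Controllability matrix C = [B  AB] = [[-2, -4], [-2, -4]]
Every column of C is a scalar multiple of column 1 = [-2, -2] (multipliers 1, 2), so the columns span a one-dimensional space.
C ≠ 0, hence rank(C) = 1.
rank(C) = 1 < n = 2, so the pair (A, B) is not completely controllable.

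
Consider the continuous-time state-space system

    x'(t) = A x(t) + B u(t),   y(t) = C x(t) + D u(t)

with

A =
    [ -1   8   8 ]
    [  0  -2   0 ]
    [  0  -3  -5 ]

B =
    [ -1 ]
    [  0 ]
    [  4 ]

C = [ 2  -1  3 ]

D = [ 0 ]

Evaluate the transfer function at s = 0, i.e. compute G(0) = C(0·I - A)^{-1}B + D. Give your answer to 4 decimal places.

13.2000

G(0) = C(-A)^{-1}B + D = -C A^{-1} B + D.
det A = -10, so A^{-1} = (1/-10)·adj(A) = [[-1, -8/5, -8/5], [0, -1/2, 0], [0, 3/10, -1/5]]
A^{-1} B = [-27/5, 0, -4/5]^T
C A^{-1} B = -66/5
G(0) = D - C A^{-1} B = 0 - (-66/5) = 66/5 ≈ 13.2000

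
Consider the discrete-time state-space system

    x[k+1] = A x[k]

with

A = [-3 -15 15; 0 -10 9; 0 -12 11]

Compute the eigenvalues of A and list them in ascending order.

-3, -1, 2

det(zI - A) = z^3 - (tr A)z^2 + (M11 + M22 + M33)z - det A, where Mii is the 2×2 principal minor of A obtained by deleting row i and column i.
tr A = (-3) + (-10) + 11 = -2; M11 = (-10)·11 - 9·(-12) = -110 - (-108) = -2; M22 = (-3)·11 - 15·0 = -33 - 0 = -33; M33 = (-3)·(-10) - (-15)·0 = 30 - 0 = 30; sum of minors = -5.
det A = (-3)·((-10)·11 - 9·(-12)) - (-15)·(0·11 - 9·0) + 15·(0·(-12) - (-10)·0) = (-3)·(-2) - (-15)·0 + 15·0 = 6.
So p(z) = det(zI - A) = z^3 + 2z^2 - 5z - 6.
Rational-root test: any integer root divides -6. Testing small divisors, z = -1 works: p(-1) = -1 + 2 + 5 + (-6) = 0, so (z + 1) is a factor.
Dividing, p(z) = (z + 1)(z^2 + z - 6).
Factor z^2 + z - 6: two numbers with sum -1 and product -6 are 2 and -3, so z^2 + z - 6 = (z - 2)(z + 3).
Hence p(z) = (z - 2) (z + 1) (z + 3), with roots -3, -1, 2.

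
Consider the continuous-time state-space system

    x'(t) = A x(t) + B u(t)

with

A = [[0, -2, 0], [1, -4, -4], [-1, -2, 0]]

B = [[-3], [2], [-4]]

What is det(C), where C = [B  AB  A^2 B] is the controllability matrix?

-398

AB = [[-4], [5], [-1]]
A^2B = [[-10], [-20], [-6]]
Controllability matrix C = [B  AB  A^2B] = [[-3, -4, -10], [2, 5, -20], [-4, -1, -6]]
Expanding along the first row, det(C) = (-3)·(5·(-6) - (-20)·(-1)) - (-4)·(2·(-6) - (-20)·(-4)) + (-10)·(2·(-1) - 5·(-4)) = (-3)·(-50) - (-4)·(-92) + (-10)·18 = -398
Since det(C) ≠ 0, rank(C) = 3 and the system is completely controllable.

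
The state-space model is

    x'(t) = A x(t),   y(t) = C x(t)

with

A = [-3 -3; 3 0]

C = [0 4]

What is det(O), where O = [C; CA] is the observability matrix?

CA = [[12, 0]]
Observability matrix O = [C; CA] = [[0, 4], [12, 0]]
det(O) = 0·0 - 4·12 = 0 - 48 = -48
Since det(O) ≠ 0, rank(O) = 2 and the system is completely observable.

-48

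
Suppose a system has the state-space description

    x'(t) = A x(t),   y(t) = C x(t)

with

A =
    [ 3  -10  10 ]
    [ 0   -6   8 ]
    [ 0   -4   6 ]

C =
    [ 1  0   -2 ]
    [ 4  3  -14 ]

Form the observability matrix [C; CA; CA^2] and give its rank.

CA = [[3, -2, -2], [12, -2, -20]]
CA^2 = [[9, -10, 2], [36, -28, -16]]
Observability matrix O = [C; CA; CA^2] = [[1, 0, -2], [4, 3, -14], [3, -2, -2], [12, -2, -20], [9, -10, 2], [36, -28, -16]]
The columns c1, c2, c3 of O are linearly dependent: 2·c1 + 2·c2 + c3 = 0 (check each entry), so rank(O) ≤ 2.
The 2×2 minor from rows 1, 2, columns 1, 2 is 1·3 - 0·4 = 3 - 0 = 3 ≠ 0, so rank(O) = 2.
rank(O) = 2 < n = 3, so the pair (A, C) is not completely observable.

2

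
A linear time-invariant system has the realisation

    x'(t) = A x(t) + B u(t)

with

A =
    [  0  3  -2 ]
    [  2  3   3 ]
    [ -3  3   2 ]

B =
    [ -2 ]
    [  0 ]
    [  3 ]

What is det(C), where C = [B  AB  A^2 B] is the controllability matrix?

AB = [[-6], [5], [12]]
A^2B = [[-9], [39], [57]]
Controllability matrix C = [B  AB  A^2B] = [[-2, -6, -9], [0, 5, 39], [3, 12, 57]]
Expanding along the first row, det(C) = (-2)·(5·57 - 39·12) - (-6)·(0·57 - 39·3) + (-9)·(0·12 - 5·3) = (-2)·(-183) - (-6)·(-117) + (-9)·(-15) = -201
Since det(C) ≠ 0, rank(C) = 3 and the system is completely controllable.

-201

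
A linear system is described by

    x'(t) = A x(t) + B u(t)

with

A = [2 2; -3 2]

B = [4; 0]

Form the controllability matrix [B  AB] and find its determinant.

-48

AB = [[8], [-12]]
Controllability matrix C = [B  AB] = [[4, 8], [0, -12]]
det(C) = 4·(-12) - 8·0 = -48 - 0 = -48
Since det(C) ≠ 0, rank(C) = 2 and the system is completely controllable.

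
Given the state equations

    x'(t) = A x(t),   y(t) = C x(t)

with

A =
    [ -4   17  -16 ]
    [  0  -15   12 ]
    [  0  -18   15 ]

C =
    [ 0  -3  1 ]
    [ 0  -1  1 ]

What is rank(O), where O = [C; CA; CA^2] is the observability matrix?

CA = [[0, 27, -21], [0, -3, 3]]
CA^2 = [[0, -27, 9], [0, -9, 9]]
Observability matrix O = [C; CA; CA^2] = [[0, -3, 1], [0, -1, 1], [0, 27, -21], [0, -3, 3], [0, -27, 9], [0, -9, 9]]
Column 1 of O is identically zero, so rank(O) ≤ 2.
The 2×2 minor from rows 1, 2, columns 2, 3 is (-3)·1 - 1·(-1) = -3 - (-1) = -2 ≠ 0, so rank(O) = 2.
rank(O) = 2 < n = 3, so the pair (A, C) is not completely observable.

2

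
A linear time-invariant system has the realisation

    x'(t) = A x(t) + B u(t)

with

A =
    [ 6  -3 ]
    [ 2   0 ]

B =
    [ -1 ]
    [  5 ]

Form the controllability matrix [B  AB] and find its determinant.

107

AB = [[-21], [-2]]
Controllability matrix C = [B  AB] = [[-1, -21], [5, -2]]
det(C) = (-1)·(-2) - (-21)·5 = 2 - (-105) = 107
Since det(C) ≠ 0, rank(C) = 2 and the system is completely controllable.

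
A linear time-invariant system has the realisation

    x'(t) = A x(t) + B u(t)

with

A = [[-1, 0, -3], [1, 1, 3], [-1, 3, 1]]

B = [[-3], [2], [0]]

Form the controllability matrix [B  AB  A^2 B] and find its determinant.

234

AB = [[3], [-1], [9]]
A^2B = [[-30], [29], [3]]
Controllability matrix C = [B  AB  A^2B] = [[-3, 3, -30], [2, -1, 29], [0, 9, 3]]
Expanding along the first row, det(C) = (-3)·((-1)·3 - 29·9) - 3·(2·3 - 29·0) + (-30)·(2·9 - (-1)·0) = (-3)·(-264) - 3·6 + (-30)·18 = 234
Since det(C) ≠ 0, rank(C) = 3 and the system is completely controllable.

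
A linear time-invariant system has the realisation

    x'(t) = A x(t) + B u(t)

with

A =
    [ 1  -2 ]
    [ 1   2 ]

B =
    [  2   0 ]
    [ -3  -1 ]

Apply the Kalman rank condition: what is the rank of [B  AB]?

AB = [[8, 2], [-4, -2]]
Controllability matrix C = [B  AB] = [[2, 0, 8, 2], [-3, -1, -4, -2]]
Take the 2×2 submatrix of C formed by columns 1, 2: [[2, 0], [-3, -1]]. Its determinant is 2·(-1) - 0·(-3) = -2 - 0 = -2 ≠ 0.
So rank(C) ≥ 2; since C has 2 rows, rank(C) = 2.
rank(C) = 2 = n, so the pair (A, B) is completely controllable.

2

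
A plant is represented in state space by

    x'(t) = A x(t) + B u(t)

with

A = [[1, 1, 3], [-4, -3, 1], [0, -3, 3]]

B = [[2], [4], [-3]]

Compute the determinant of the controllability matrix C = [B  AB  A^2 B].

AB = [[-3], [-23], [-21]]
A^2B = [[-89], [60], [6]]
Controllability matrix C = [B  AB  A^2B] = [[2, -3, -89], [4, -23, 60], [-3, -21, 6]]
Expanding along the first row, det(C) = 2·((-23)·6 - 60·(-21)) - (-3)·(4·6 - 60·(-3)) + (-89)·(4·(-21) - (-23)·(-3)) = 2·1122 - (-3)·204 + (-89)·(-153) = 16473
Since det(C) ≠ 0, rank(C) = 3 and the system is completely controllable.

16473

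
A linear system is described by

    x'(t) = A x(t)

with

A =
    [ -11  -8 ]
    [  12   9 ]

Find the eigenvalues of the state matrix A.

-3, 1

det(sI - A) = s^2 - (tr A)s + det A, with tr A = (-11) + 9 = -2 and det A = (-11)·9 - (-8)·12 = -99 - (-96) = -3.
So p(s) = det(sI - A) = s^2 + 2s - 3.
Factor s^2 + 2s - 3: two numbers with sum -2 and product -3 are 1 and -3, so s^2 + 2s - 3 = (s - 1)(s + 3).
Hence p(s) = (s - 1) (s + 3), with roots -3, 1.
At least one eigenvalue has non-negative real part, so the system is not asymptotically stable.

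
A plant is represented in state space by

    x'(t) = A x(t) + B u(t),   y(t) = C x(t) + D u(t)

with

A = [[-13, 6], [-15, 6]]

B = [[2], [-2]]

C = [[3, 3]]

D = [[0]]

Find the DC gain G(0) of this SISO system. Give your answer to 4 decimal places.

G(0) = C(-A)^{-1}B + D = -C A^{-1} B + D.
det A = 12, so A^{-1} = (1/12)·adj(A) = [[1/2, -1/2], [5/4, -13/12]]
A^{-1} B = [2, 14/3]^T
C A^{-1} B = 20
G(0) = D - C A^{-1} B = 0 - (20) = -20

-20.0000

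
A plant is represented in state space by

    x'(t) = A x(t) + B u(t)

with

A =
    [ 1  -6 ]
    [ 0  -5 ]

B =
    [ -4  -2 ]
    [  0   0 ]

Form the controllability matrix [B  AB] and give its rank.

AB = [[-4, -2], [0, 0]]
Controllability matrix C = [B  AB] = [[-4, -2, -4, -2], [0, 0, 0, 0]]
Every column of C is a scalar multiple of column 1 = [-4, 0] (multipliers 1, 1/2, 1, 1/2), so the columns span a one-dimensional space.
C ≠ 0, hence rank(C) = 1.
rank(C) = 1 < n = 2, so the pair (A, B) is not completely controllable.

1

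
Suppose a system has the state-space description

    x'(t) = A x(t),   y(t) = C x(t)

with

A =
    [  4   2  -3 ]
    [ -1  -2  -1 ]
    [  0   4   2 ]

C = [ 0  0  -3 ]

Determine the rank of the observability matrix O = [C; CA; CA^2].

CA = [[0, -12, -6]]
CA^2 = [[12, 0, 0]]
Observability matrix O = [C; CA; CA^2] = [[0, 0, -3], [0, -12, -6], [12, 0, 0]]
det(O) = 0·((-12)·0 - (-6)·0) - 0·(0·0 - (-6)·12) + (-3)·(0·0 - (-12)·12) = 0·0 - 0·72 + (-3)·144 = -432 ≠ 0, so rank(O) = 3.
rank(O) = 3 = n, so the pair (A, C) is completely observable.

3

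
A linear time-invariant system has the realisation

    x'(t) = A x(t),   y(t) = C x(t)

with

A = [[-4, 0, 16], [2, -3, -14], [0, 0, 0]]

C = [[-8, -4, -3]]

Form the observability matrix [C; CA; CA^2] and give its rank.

CA = [[24, 12, -72]]
CA^2 = [[-72, -36, 216]]
Observability matrix O = [C; CA; CA^2] = [[-8, -4, -3], [24, 12, -72], [-72, -36, 216]]
The columns c1, c2, c3 of O are linearly dependent: -c1 + 2·c2 = 0 (check each entry), so rank(O) ≤ 2.
The 2×2 minor from rows 1, 2, columns 1, 3 is (-8)·(-72) - (-3)·24 = 576 - (-72) = 648 ≠ 0, so rank(O) = 2.
rank(O) = 2 < n = 3, so the pair (A, C) is not completely observable.

2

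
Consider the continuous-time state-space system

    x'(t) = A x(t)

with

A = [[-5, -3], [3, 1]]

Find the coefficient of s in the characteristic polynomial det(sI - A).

4

For a 2×2 matrix, det(sI - A) = s^2 - (tr A)s + det A.
tr A = -4, det A = 4.
So p(s) = s^2 + 4s + 4.
The coefficient of s is 4.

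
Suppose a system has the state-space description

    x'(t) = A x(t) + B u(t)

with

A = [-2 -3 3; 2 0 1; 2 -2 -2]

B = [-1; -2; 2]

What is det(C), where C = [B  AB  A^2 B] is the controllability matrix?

1436

AB = [[14], [0], [-2]]
A^2B = [[-34], [26], [32]]
Controllability matrix C = [B  AB  A^2B] = [[-1, 14, -34], [-2, 0, 26], [2, -2, 32]]
Expanding along the first row, det(C) = (-1)·(0·32 - 26·(-2)) - 14·((-2)·32 - 26·2) + (-34)·((-2)·(-2) - 0·2) = (-1)·52 - 14·(-116) + (-34)·4 = 1436
Since det(C) ≠ 0, rank(C) = 3 and the system is completely controllable.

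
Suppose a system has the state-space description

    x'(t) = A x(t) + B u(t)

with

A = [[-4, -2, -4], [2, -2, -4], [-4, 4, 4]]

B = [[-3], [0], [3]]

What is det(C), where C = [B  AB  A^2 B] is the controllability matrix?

AB = [[0], [-18], [24]]
A^2B = [[-60], [-60], [24]]
Controllability matrix C = [B  AB  A^2B] = [[-3, 0, -60], [0, -18, -60], [3, 24, 24]]
Expanding along the first row, det(C) = (-3)·((-18)·24 - (-60)·24) - 0·(0·24 - (-60)·3) + (-60)·(0·24 - (-18)·3) = (-3)·1008 - 0·180 + (-60)·54 = -6264
Since det(C) ≠ 0, rank(C) = 3 and the system is completely controllable.

-6264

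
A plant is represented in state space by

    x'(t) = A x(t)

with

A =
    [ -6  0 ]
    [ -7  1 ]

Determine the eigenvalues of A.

det(sI - A) = s^2 - (tr A)s + det A, with tr A = (-6) + 1 = -5 and det A = (-6)·1 - 0·(-7) = -6 - 0 = -6.
So p(s) = det(sI - A) = s^2 + 5s - 6.
Factor s^2 + 5s - 6: two numbers with sum -5 and product -6 are 1 and -6, so s^2 + 5s - 6 = (s - 1)(s + 6).
Hence p(s) = (s - 1) (s + 6), with roots -6, 1.
At least one eigenvalue has non-negative real part, so the system is not asymptotically stable.

-6, 1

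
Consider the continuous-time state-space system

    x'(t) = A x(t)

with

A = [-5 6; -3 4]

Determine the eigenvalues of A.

-2, 1

det(sI - A) = s^2 - (tr A)s + det A, with tr A = (-5) + 4 = -1 and det A = (-5)·4 - 6·(-3) = -20 - (-18) = -2.
So p(s) = det(sI - A) = s^2 + s - 2.
Factor s^2 + s - 2: two numbers with sum -1 and product -2 are 1 and -2, so s^2 + s - 2 = (s - 1)(s + 2).
Hence p(s) = (s - 1) (s + 2), with roots -2, 1.
At least one eigenvalue has non-negative real part, so the system is not asymptotically stable.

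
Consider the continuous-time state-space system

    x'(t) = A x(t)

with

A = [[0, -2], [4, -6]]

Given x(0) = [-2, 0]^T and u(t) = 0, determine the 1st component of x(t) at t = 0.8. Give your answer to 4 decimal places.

det(sI - A) = s^2 - (tr A)s + det A, with tr A = 0 + (-6) = -6 and det A = 0·(-6) - (-2)·4 = 0 - (-8) = 8.
So p(s) = det(sI - A) = s^2 + 6s + 8.
Factor s^2 + 6s + 8: two numbers with sum -6 and product 8 are -2 and -4, so s^2 + 6s + 8 = (s + 2)(s + 4).
Hence p(s) = (s + 2) (s + 4), with roots -4, -2.
The eigenvalues -4, -2 are distinct and real, so A is diagonalisable and x(t) = e^{At} x(0) = V diag(e^{λ_i t}) V^{-1} x(0), where the columns of V are the eigenvectors.
λ = -4: A - (-4)I = [[4, -2], [4, -2]]. Row 1 gives 4·v1 + (-2)·v2 = 0, so take v_1 = [1, 2]^T.
λ = -2: A - (-2)I = [[2, -2], [4, -4]]. Row 1 gives 2·v1 + (-2)·v2 = 0, so take v_2 = [1, 1]^T.
V = [v_1 v_2] = [[1, 1], [2, 1]] has det V = -1, so V^{-1} = adj(V)/det V = [[-1, 1], [2, -1]].
Modal coordinates z(0) = V^{-1} x(0): (-1)·(-2) + 1·0 = 2; 2·(-2) + (-1)·0 = -4; so z(0) = [2, -4]^T.
x_1(t) = Σ_i (v_i)_1 · z_i(0) · e^{λ_i t} (row 1 of V times the modal terms).
x_1(0.8) = 1·2·e^{-4·0.8} + 1·(-4)·e^{-2·0.8} = 2·0.040762 + (-4)·0.201897 = -0.7261.

-0.7261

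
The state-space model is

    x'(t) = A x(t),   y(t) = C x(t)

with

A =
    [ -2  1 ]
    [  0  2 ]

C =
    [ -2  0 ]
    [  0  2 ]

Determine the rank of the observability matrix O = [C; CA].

CA = [[4, -2], [0, 4]]
Observability matrix O = [C; CA] = [[-2, 0], [0, 2], [4, -2], [0, 4]]
Take the 2×2 submatrix of O formed by rows 1, 2: [[-2, 0], [0, 2]]. Its determinant is (-2)·2 - 0·0 = -4 - 0 = -4 ≠ 0.
So rank(O) ≥ 2; since O has 2 columns, rank(O) = 2.
rank(O) = 2 = n, so the pair (A, C) is completely observable.

2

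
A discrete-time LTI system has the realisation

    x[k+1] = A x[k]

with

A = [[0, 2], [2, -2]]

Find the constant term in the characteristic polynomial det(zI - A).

-4

For a 2×2 matrix, det(zI - A) = z^2 - (tr A)z + det A.
tr A = -2, det A = -4.
So p(z) = z^2 + 2z - 4.
The constant term is -4.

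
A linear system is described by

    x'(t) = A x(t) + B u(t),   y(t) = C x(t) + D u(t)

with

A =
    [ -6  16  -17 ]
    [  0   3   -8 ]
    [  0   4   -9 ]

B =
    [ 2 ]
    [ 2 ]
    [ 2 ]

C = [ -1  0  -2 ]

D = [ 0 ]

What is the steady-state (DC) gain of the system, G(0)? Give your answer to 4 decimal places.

G(0) = C(-A)^{-1}B + D = -C A^{-1} B + D.
det A = -30, so A^{-1} = (1/-30)·adj(A) = [[-1/6, -38/15, 77/30], [0, -9/5, 8/5], [0, -4/5, 3/5]]
A^{-1} B = [-4/15, -2/5, -2/5]^T
C A^{-1} B = 16/15
G(0) = D - C A^{-1} B = 0 - (16/15) = -16/15 ≈ -1.0667

-1.0667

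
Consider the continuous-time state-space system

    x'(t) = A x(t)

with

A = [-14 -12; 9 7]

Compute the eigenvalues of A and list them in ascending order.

-5, -2

det(sI - A) = s^2 - (tr A)s + det A, with tr A = (-14) + 7 = -7 and det A = (-14)·7 - (-12)·9 = -98 - (-108) = 10.
So p(s) = det(sI - A) = s^2 + 7s + 10.
Factor s^2 + 7s + 10: two numbers with sum -7 and product 10 are -2 and -5, so s^2 + 7s + 10 = (s + 2)(s + 5).
Hence p(s) = (s + 2) (s + 5), with roots -5, -2.
All eigenvalues have negative real part, so the system is asymptotically stable.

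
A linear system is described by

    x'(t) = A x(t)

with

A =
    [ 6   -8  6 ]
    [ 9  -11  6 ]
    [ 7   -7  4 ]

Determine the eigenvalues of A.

-3, -2, 4

det(sI - A) = s^3 - (tr A)s^2 + (M11 + M22 + M33)s - det A, where Mii is the 2×2 principal minor of A obtained by deleting row i and column i.
tr A = 6 + (-11) + 4 = -1; M11 = (-11)·4 - 6·(-7) = -44 - (-42) = -2; M22 = 6·4 - 6·7 = 24 - 42 = -18; M33 = 6·(-11) - (-8)·9 = -66 - (-72) = 6; sum of minors = -14.
det A = 6·((-11)·4 - 6·(-7)) - (-8)·(9·4 - 6·7) + 6·(9·(-7) - (-11)·7) = 6·(-2) - (-8)·(-6) + 6·14 = 24.
So p(s) = det(sI - A) = s^3 + s^2 - 14s - 24.
Rational-root test: any integer root divides -24. Testing small divisors, s = -2 works: p(-2) = -8 + 4 + 28 + (-24) = 0, so (s + 2) is a factor.
Dividing, p(s) = (s + 2)(s^2 - s - 12).
Factor s^2 - s - 12: two numbers with sum 1 and product -12 are 4 and -3, so s^2 - s - 12 = (s - 4)(s + 3).
Hence p(s) = (s - 4) (s + 2) (s + 3), with roots -3, -2, 4.
At least one eigenvalue has non-negative real part, so the system is not asymptotically stable.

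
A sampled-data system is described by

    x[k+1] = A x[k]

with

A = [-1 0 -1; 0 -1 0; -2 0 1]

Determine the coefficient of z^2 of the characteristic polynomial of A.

Expand det(zI - A) for the 3×3 matrix.
p(z) = z^3 + z^2 - 3z - 3.
(Check: constant term = det(-A) = (-1)^3 det A = -3; coefficient of z^2 = -tr A = 1.)
The coefficient of z^2 is 1.

1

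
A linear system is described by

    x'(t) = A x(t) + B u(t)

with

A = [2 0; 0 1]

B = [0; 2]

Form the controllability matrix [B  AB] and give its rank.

AB = [[0], [2]]
Controllability matrix C = [B  AB] = [[0, 0], [2, 2]]
Every column of C is a scalar multiple of column 1 = [0, 2] (multipliers 1, 1), so the columns span a one-dimensional space.
C ≠ 0, hence rank(C) = 1.
rank(C) = 1 < n = 2, so the pair (A, B) is not completely controllable.

1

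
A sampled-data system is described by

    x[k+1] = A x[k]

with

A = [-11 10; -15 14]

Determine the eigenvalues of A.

-1, 4

det(zI - A) = z^2 - (tr A)z + det A, with tr A = (-11) + 14 = 3 and det A = (-11)·14 - 10·(-15) = -154 - (-150) = -4.
So p(z) = det(zI - A) = z^2 - 3z - 4.
Factor z^2 - 3z - 4: two numbers with sum 3 and product -4 are 4 and -1, so z^2 - 3z - 4 = (z - 4)(z + 1).
Hence p(z) = (z - 4) (z + 1), with roots -1, 4.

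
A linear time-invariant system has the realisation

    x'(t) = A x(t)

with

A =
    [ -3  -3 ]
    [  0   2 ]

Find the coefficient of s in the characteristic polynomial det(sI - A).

1

For a 2×2 matrix, det(sI - A) = s^2 - (tr A)s + det A.
tr A = -1, det A = -6.
So p(s) = s^2 + s - 6.
The coefficient of s is 1.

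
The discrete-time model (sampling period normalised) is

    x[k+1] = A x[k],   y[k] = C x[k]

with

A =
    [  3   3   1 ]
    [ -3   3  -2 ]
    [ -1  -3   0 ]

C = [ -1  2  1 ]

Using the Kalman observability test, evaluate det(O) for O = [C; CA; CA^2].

275

CA = [[-10, 0, -5]]
CA^2 = [[-25, -15, -10]]
Observability matrix O = [C; CA; CA^2] = [[-1, 2, 1], [-10, 0, -5], [-25, -15, -10]]
Expanding along the first row, det(O) = (-1)·(0·(-10) - (-5)·(-15)) - 2·((-10)·(-10) - (-5)·(-25)) + 1·((-10)·(-15) - 0·(-25)) = (-1)·(-75) - 2·(-25) + 1·150 = 275
Since det(O) ≠ 0, rank(O) = 3 and the system is completely observable.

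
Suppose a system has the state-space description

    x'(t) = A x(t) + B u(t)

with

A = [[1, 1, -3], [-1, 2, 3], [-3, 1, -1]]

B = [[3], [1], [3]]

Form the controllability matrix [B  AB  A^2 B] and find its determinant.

-490

AB = [[-5], [8], [-11]]
A^2B = [[36], [-12], [34]]
Controllability matrix C = [B  AB  A^2B] = [[3, -5, 36], [1, 8, -12], [3, -11, 34]]
Expanding along the first row, det(C) = 3·(8·34 - (-12)·(-11)) - (-5)·(1·34 - (-12)·3) + 36·(1·(-11) - 8·3) = 3·140 - (-5)·70 + 36·(-35) = -490
Since det(C) ≠ 0, rank(C) = 3 and the system is completely controllable.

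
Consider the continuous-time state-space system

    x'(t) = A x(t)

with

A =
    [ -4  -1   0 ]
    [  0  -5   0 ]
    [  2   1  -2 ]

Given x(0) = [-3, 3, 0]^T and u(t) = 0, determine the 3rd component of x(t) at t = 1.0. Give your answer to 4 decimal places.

det(sI - A) = s^3 - (tr A)s^2 + (M11 + M22 + M33)s - det A, where Mii is the 2×2 principal minor of A obtained by deleting row i and column i.
tr A = (-4) + (-5) + (-2) = -11; M11 = (-5)·(-2) - 0·1 = 10 - 0 = 10; M22 = (-4)·(-2) - 0·2 = 8 - 0 = 8; M33 = (-4)·(-5) - (-1)·0 = 20 - 0 = 20; sum of minors = 38.
det A = (-4)·((-5)·(-2) - 0·1) - (-1)·(0·(-2) - 0·2) + 0·(0·1 - (-5)·2) = (-4)·10 - (-1)·0 + 0·10 = -40.
So p(s) = det(sI - A) = s^3 + 11s^2 + 38s + 40.
Rational-root test: any integer root divides 40. Testing small divisors, s = -2 works: p(-2) = -8 + 44 + (-76) + 40 = 0, so (s + 2) is a factor.
Dividing, p(s) = (s + 2)(s^2 + 9s + 20).
Factor s^2 + 9s + 20: two numbers with sum -9 and product 20 are -4 and -5, so s^2 + 9s + 20 = (s + 4)(s + 5).
Hence p(s) = (s + 2) (s + 4) (s + 5), with roots -5, -4, -2.
The eigenvalues -5, -4, -2 are distinct and real, so A is diagonalisable and x(t) = e^{At} x(0) = V diag(e^{λ_i t}) V^{-1} x(0), where the columns of V are the eigenvectors.
λ = -5: A - (-5)I = [[1, -1, 0], [0, 0, 0], [2, 1, 3]]. v must be orthogonal to every row; (row 1) × (row 3) = [-3, -3, 3], so take v_1 = [1, 1, -1]^T.
λ = -4: A - (-4)I = [[0, -1, 0], [0, -1, 0], [2, 1, 2]]. v must be orthogonal to every row; (row 1) × (row 3) = [-2, 0, 2], so take v_2 = [-1, 0, 1]^T.
λ = -2: A - (-2)I = [[-2, -1, 0], [0, -3, 0], [2, 1, 0]]. v must be orthogonal to every row; (row 1) × (row 2) = [0, 0, 6], so take v_3 = [0, 0, 1]^T.
V = [v_1 v_2 v_3] = [[1, -1, 0], [1, 0, 0], [-1, 1, 1]] has det V = 1, so V^{-1} = adj(V)/det V = [[0, 1, 0], [-1, 1, 0], [1, 0, 1]].
Modal coordinates z(0) = V^{-1} x(0): 0·(-3) + 1·3 + 0·0 = 3; (-1)·(-3) + 1·3 + 0·0 = 6; 1·(-3) + 0·3 + 1·0 = -3; so z(0) = [3, 6, -3]^T.
x_3(t) = Σ_i (v_i)_3 · z_i(0) · e^{λ_i t} (row 3 of V times the modal terms).
x_3(1.0) = (-1)·3·e^{-5·1.0} + 1·6·e^{-4·1.0} + 1·(-3)·e^{-2·1.0} = (-3)·0.006738 + 6·0.018316 + (-3)·0.135335 = -0.3163.

-0.3163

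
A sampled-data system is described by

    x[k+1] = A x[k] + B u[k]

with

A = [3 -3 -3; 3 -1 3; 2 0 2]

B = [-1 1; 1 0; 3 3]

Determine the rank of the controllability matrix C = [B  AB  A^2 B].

AB = [[-15, -6], [5, 12], [4, 8]]
A^2B = [[-72, -78], [-38, -6], [-22, 4]]
Controllability matrix C = [B  AB  A^2B] = [[-1, 1, -15, -6, -72, -78], [1, 0, 5, 12, -38, -6], [3, 3, 4, 8, -22, 4]]
Take the 3×3 submatrix of C formed by columns 1, 2, 3: [[-1, 1, -15], [1, 0, 5], [3, 3, 4]]. Its determinant is (-1)·(0·4 - 5·3) - 1·(1·4 - 5·3) + (-15)·(1·3 - 0·3) = (-1)·(-15) - 1·(-11) + (-15)·3 = -19 ≠ 0.
So rank(C) ≥ 3; since C has 3 rows, rank(C) = 3.
rank(C) = 3 = n, so the pair (A, B) is completely controllable.

3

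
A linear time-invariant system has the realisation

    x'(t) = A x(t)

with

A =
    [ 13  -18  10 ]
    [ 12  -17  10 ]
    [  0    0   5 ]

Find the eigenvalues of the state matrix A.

-5, 1, 5

det(sI - A) = s^3 - (tr A)s^2 + (M11 + M22 + M33)s - det A, where Mii is the 2×2 principal minor of A obtained by deleting row i and column i.
tr A = 13 + (-17) + 5 = 1; M11 = (-17)·5 - 10·0 = -85 - 0 = -85; M22 = 13·5 - 10·0 = 65 - 0 = 65; M33 = 13·(-17) - (-18)·12 = -221 - (-216) = -5; sum of minors = -25.
det A = 13·((-17)·5 - 10·0) - (-18)·(12·5 - 10·0) + 10·(12·0 - (-17)·0) = 13·(-85) - (-18)·60 + 10·0 = -25.
So p(s) = det(sI - A) = s^3 - s^2 - 25s + 25.
Rational-root test: any integer root divides 25. Testing small divisors, s = 1 works: p(1) = 1 + (-1) + (-25) + 25 = 0, so (s - 1) is a factor.
Dividing, p(s) = (s - 1)(s^2 - 25).
Factor s^2 - 25: two numbers with sum 0 and product -25 are 5 and -5, so s^2 - 25 = (s - 5)(s + 5).
Hence p(s) = (s - 5) (s - 1) (s + 5), with roots -5, 1, 5.
At least one eigenvalue has non-negative real part, so the system is not asymptotically stable.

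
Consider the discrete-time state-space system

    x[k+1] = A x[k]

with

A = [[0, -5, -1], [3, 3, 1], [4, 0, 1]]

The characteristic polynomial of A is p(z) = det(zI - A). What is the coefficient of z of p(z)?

22

Expand det(zI - A) for the 3×3 matrix.
p(z) = z^3 - 4z^2 + 22z - 7.
(Check: constant term = det(-A) = (-1)^3 det A = -7; coefficient of z^2 = -tr A = -4.)
The coefficient of z is 22.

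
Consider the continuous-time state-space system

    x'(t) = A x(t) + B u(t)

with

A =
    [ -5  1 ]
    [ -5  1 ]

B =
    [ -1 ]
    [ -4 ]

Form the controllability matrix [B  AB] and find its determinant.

AB = [[1], [1]]
Controllability matrix C = [B  AB] = [[-1, 1], [-4, 1]]
det(C) = (-1)·1 - 1·(-4) = -1 - (-4) = 3
Since det(C) ≠ 0, rank(C) = 2 and the system is completely controllable.

3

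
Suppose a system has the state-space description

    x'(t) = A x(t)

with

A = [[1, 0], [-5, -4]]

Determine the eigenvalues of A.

-4, 1

det(sI - A) = s^2 - (tr A)s + det A, with tr A = 1 + (-4) = -3 and det A = 1·(-4) - 0·(-5) = -4 - 0 = -4.
So p(s) = det(sI - A) = s^2 + 3s - 4.
Factor s^2 + 3s - 4: two numbers with sum -3 and product -4 are 1 and -4, so s^2 + 3s - 4 = (s - 1)(s + 4).
Hence p(s) = (s - 1) (s + 4), with roots -4, 1.
At least one eigenvalue has non-negative real part, so the system is not asymptotically stable.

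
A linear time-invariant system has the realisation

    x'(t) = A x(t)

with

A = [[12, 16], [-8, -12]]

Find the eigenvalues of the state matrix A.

-4, 4

det(sI - A) = s^2 - (tr A)s + det A, with tr A = 12 + (-12) = 0 and det A = 12·(-12) - 16·(-8) = -144 - (-128) = -16.
So p(s) = det(sI - A) = s^2 - 16.
Factor s^2 - 16: two numbers with sum 0 and product -16 are 4 and -4, so s^2 - 16 = (s - 4)(s + 4).
Hence p(s) = (s - 4) (s + 4), with roots -4, 4.
At least one eigenvalue has non-negative real part, so the system is not asymptotically stable.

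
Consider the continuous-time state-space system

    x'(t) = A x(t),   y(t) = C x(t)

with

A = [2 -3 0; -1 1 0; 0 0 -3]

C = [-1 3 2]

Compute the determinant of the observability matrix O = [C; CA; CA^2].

CA = [[-5, 6, -6]]
CA^2 = [[-16, 21, 18]]
Observability matrix O = [C; CA; CA^2] = [[-1, 3, 2], [-5, 6, -6], [-16, 21, 18]]
Expanding along the first row, det(O) = (-1)·(6·18 - (-6)·21) - 3·((-5)·18 - (-6)·(-16)) + 2·((-5)·21 - 6·(-16)) = (-1)·234 - 3·(-186) + 2·(-9) = 306
Since det(O) ≠ 0, rank(O) = 3 and the system is completely observable.

306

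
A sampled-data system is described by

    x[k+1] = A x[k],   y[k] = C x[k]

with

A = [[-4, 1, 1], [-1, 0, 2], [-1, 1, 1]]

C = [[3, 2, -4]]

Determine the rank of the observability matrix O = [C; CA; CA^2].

3

CA = [[-10, -1, 3]]
CA^2 = [[38, -7, -9]]
Observability matrix O = [C; CA; CA^2] = [[3, 2, -4], [-10, -1, 3], [38, -7, -9]]
det(O) = 3·((-1)·(-9) - 3·(-7)) - 2·((-10)·(-9) - 3·38) + (-4)·((-10)·(-7) - (-1)·38) = 3·30 - 2·(-24) + (-4)·108 = -294 ≠ 0, so rank(O) = 3.
rank(O) = 3 = n, so the pair (A, C) is completely observable.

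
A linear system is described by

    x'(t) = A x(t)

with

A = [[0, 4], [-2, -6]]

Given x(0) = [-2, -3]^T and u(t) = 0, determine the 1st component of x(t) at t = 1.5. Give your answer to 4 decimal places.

-0.4780

det(sI - A) = s^2 - (tr A)s + det A, with tr A = 0 + (-6) = -6 and det A = 0·(-6) - 4·(-2) = 0 - (-8) = 8.
So p(s) = det(sI - A) = s^2 + 6s + 8.
Factor s^2 + 6s + 8: two numbers with sum -6 and product 8 are -2 and -4, so s^2 + 6s + 8 = (s + 2)(s + 4).
Hence p(s) = (s + 2) (s + 4), with roots -4, -2.
The eigenvalues -4, -2 are distinct and real, so A is diagonalisable and x(t) = e^{At} x(0) = V diag(e^{λ_i t}) V^{-1} x(0), where the columns of V are the eigenvectors.
λ = -4: A - (-4)I = [[4, 4], [-2, -2]]. Row 1 gives 4·v1 + 4·v2 = 0, so take v_1 = [-1, 1]^T.
λ = -2: A - (-2)I = [[2, 4], [-2, -4]]. Row 1 gives 2·v1 + 4·v2 = 0, so take v_2 = [2, -1]^T.
V = [v_1 v_2] = [[-1, 2], [1, -1]] has det V = -1, so V^{-1} = adj(V)/det V = [[1, 2], [1, 1]].
Modal coordinates z(0) = V^{-1} x(0): 1·(-2) + 2·(-3) = -8; 1·(-2) + 1·(-3) = -5; so z(0) = [-8, -5]^T.
x_1(t) = Σ_i (v_i)_1 · z_i(0) · e^{λ_i t} (row 1 of V times the modal terms).
x_1(1.5) = (-1)·(-8)·e^{-4·1.5} + 2·(-5)·e^{-2·1.5} = 8·0.002479 + (-10)·0.049787 = -0.4780.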